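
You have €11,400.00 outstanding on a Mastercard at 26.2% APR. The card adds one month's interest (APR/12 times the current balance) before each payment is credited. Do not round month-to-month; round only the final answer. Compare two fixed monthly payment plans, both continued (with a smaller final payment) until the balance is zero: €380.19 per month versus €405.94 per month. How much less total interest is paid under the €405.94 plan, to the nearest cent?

€867.27

Monthly rate r = 26.2%/12 = 2.18333% = 0.0218333.
At €380.19/mo: n = ⌈−ln(1 − rB₀/P)/ln(1+r)⌉ = 50 payments (last €87.70); total interest = total paid − €11,400.00 = €7,317.01.
At €405.94/mo: 44 payments (last €394.32); total interest €6,449.74.
Interest saved = €7,317.01 − €6,449.74 = €867.27.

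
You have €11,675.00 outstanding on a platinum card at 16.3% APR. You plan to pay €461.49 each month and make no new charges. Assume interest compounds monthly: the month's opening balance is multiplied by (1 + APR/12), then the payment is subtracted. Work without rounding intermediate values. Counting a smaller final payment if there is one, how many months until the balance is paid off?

32 payments

Monthly rate r = 16.3%/12 = 1.35833% = 0.0135833.
Recurrence: B ← B·(1+r) − €461.49.
Month 1: interest €158.59; balance after payment €11,372.10.
Month 2: interest €154.47; balance after payment €11,065.08.
Closed form: n = −ln(1 − rB₀/P)/ln(1+r) = −ln(0.65636)/ln(1.01358) ≈ 31.207, so the balance reaches zero during payment 32.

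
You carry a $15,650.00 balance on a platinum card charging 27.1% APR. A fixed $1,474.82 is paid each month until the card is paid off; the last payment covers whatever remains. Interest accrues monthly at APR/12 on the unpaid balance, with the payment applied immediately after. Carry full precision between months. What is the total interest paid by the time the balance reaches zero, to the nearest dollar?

$2,446

Monthly rate r = 27.1%/12 = 2.25833% = 0.0225833.
Payoff takes n = ⌈−ln(1 − rB₀/P)/ln(1+r)⌉ = ⌈12.268⌉ = 13 payments; the last is $398.22.
Total paid = 12·$1,474.82 + $398.22 = $18,096.06.
Total interest = total paid − principal = $18,096.06 − $15,650.00 = $2,446.06.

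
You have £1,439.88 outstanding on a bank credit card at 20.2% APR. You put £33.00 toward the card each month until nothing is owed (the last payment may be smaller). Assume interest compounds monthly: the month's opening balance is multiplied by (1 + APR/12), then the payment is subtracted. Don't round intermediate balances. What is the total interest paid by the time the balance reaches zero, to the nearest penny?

Monthly rate r = 20.2%/12 = 1.68333% = 0.0168333.
Payoff takes n = ⌈−ln(1 − rB₀/P)/ln(1+r)⌉ = ⌈79.438⌉ = 80 payments; the last is £14.53.
Total paid = 79·£33.00 + £14.53 = £2,621.53.
Total interest = total paid − principal = £2,621.53 − £1,439.88 = £1,181.65.

£1,181.65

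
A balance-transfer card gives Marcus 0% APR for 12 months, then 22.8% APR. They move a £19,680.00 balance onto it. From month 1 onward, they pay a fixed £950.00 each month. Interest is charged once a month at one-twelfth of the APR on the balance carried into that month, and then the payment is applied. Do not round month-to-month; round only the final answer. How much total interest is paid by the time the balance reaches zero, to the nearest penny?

Promo months 1–12 at r₀ = 0%/12 = 0; months 13+ at r₁ = 22.8%/12 = 0.019.
After month 12 (no interest yet): B = £19,680.00 − 12·£950.00 = £8,280.00.
Then at r₁ with £950.00/mo: n₂ = −ln(1 − r₁·B/P)/ln(1+r₁) ≈ 9.62 → 10 more payments.
Total paid = 21·£950.00 + £589.95 = £20,539.95; interest = £20,539.95 − £19,680.00 = £859.95.

£859.95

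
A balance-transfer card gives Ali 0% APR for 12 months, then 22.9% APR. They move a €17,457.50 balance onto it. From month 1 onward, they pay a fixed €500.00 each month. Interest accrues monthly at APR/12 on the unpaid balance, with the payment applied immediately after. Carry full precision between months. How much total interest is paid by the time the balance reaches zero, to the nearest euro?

Promo months 1–12 at r₀ = 0%/12 = 0; months 13+ at r₁ = 22.9%/12 = 0.0190833.
After month 12 (no interest yet): B = €17,457.50 − 12·€500.00 = €11,457.50.
Then at r₁ with €500.00/mo: n₂ = −ln(1 − r₁·B/P)/ln(1+r₁) ≈ 30.42 → 31 more payments.
Total paid = 42·€500.00 + €209.92 = €21,209.92; interest = €21,209.92 − €17,457.50 = €3,752.42.

€3,752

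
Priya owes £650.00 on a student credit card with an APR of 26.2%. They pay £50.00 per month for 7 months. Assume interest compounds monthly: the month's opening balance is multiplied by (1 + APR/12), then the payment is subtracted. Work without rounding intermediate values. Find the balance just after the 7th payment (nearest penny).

£382.31

Monthly rate r = 26.2%/12 = 2.18333% = 0.0218333.
Each month: B ← B·(1+r) − £50.00.
Month 1: interest £14.19; balance after payment £614.19.
Month 2: interest £13.41; balance after payment £577.60.
Month 3: interest £12.61; balance after payment £540.21.
Month 4: interest £11.79; balance after payment £502.01.
Month 5: interest £10.96; balance after payment £462.97.
Month 6: interest £10.11; balance after payment £423.08.
Month 7: interest £9.24; balance after payment £382.31.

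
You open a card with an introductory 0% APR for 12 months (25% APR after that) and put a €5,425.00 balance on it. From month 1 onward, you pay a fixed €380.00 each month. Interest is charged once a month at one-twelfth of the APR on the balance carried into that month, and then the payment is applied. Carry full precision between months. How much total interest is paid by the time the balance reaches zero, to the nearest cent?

€31.28

Promo months 1–12 at r₀ = 0%/12 = 0; months 13+ at r₁ = 25%/12 = 0.0208333.
After month 12 (no interest yet): B = €5,425.00 − 12·€380.00 = €865.00.
Then at r₁ with €380.00/mo: n₂ = −ln(1 − r₁·B/P)/ln(1+r₁) ≈ 2.36 → 3 more payments.
Total paid = 14·€380.00 + €136.28 = €5,456.28; interest = €5,456.28 − €5,425.00 = €31.28.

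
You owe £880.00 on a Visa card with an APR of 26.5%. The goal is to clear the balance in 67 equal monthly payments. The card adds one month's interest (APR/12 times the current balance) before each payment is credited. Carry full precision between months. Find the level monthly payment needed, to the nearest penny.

£25.29

Monthly rate r = 26.5%/12 = 2.20833% = 0.0220833.
Level-payment amortization: P = B₀·r / (1 − (1+r)^(−n)) = 880.00·0.0220833 / (1 − 1.02208^(−67)).
Denominator 1 − (1+r)^(−67) = 0.768571167.
P = 19.4333 / 0.768571167 ≈ 25.29.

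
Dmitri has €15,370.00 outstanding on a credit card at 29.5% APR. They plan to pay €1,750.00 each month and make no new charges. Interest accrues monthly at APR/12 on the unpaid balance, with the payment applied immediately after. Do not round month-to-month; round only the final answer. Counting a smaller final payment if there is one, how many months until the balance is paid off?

11 payments

Monthly rate r = 29.5%/12 = 2.45833% = 0.0245833.
Recurrence: B ← B·(1+r) − €1,750.00.
Month 1: interest €377.85; balance after payment €13,997.85.
Month 2: interest €344.11; balance after payment €12,591.96.
Closed form: n = −ln(1 − rB₀/P)/ln(1+r) = −ln(0.78409)/ln(1.02458) ≈ 10.015, so the balance reaches zero during payment 11.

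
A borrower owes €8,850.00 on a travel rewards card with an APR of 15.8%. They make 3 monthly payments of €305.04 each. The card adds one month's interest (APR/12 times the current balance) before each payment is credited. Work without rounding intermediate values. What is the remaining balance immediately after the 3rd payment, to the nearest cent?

Monthly rate r = 15.8%/12 = 1.31667% = 0.0131667.
Each month: B ← B·(1+r) − €305.04.
Month 1: interest €116.53; balance after payment €8,661.48.
Month 2: interest €114.04; balance after payment €8,470.49.
Month 3: interest €111.53; balance after payment €8,276.98.

€8,276.98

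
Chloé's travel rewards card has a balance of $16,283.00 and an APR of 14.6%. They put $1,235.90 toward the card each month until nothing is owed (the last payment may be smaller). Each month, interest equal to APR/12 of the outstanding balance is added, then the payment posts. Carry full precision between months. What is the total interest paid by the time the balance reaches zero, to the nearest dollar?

$1,573

Monthly rate r = 14.6%/12 = 1.21667% = 0.0121667.
Payoff takes n = ⌈−ln(1 − rB₀/P)/ln(1+r)⌉ = ⌈14.447⌉ = 15 payments; the last is $553.75.
Total paid = 14·$1,235.90 + $553.75 = $17,856.35.
Total interest = total paid − principal = $17,856.35 − $16,283.00 = $1,573.35.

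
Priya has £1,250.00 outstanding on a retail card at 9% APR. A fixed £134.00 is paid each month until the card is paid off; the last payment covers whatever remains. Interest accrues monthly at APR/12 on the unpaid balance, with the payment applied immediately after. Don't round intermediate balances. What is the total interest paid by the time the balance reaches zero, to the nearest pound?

£51

Monthly rate r = 9%/12 = 0.75% = 0.0075.
Payoff takes n = ⌈−ln(1 − rB₀/P)/ln(1+r)⌉ = ⌈9.707⌉ = 10 payments; the last is £94.84.
Total paid = 9·£134.00 + £94.84 = £1,300.84.
Total interest = total paid − principal = £1,300.84 − £1,250.00 = £50.84.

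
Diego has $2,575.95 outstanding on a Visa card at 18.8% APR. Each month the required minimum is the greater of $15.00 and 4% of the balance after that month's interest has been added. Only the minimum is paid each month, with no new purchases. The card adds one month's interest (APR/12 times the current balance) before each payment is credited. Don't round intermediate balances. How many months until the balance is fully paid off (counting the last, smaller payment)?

Monthly rate r = 18.8%/12 = 1.56667% = 0.0156667.
While 4% of the post-interest balance exceeds $15.00, each month B ← (B·(1+r))·(1 − 0.04), i.e. B shrinks by the factor (1+r)·0.96 = 0.97504.
This holds for months 1–77. Entering month 78 the balance is $367.84; 4% of the post-interest balance is now below $15.00, so the flat $15.00 minimum applies from here.
From month 78 a fixed $15.00 at rate r clears $367.84 in 32 more payments. Total: 77 + 32 = 109 months.

109 months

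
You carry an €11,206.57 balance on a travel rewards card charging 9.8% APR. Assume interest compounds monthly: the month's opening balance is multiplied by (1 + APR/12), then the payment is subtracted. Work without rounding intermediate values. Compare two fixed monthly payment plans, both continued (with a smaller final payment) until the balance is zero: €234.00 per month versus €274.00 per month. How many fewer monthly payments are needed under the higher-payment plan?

Monthly rate r = 9.8%/12 = 0.816667% = 0.00816667.
At €234.00/mo: n = ⌈−ln(1 − rB₀/P)/ln(1+r)⌉ = 61 payments (last €233.38); total interest = total paid − €11,206.57 = €3,066.81.
At €274.00/mo: 50 payments (last €267.77); total interest €2,487.20.
Payments saved = 61 − 50 = 11.

11 fewer payments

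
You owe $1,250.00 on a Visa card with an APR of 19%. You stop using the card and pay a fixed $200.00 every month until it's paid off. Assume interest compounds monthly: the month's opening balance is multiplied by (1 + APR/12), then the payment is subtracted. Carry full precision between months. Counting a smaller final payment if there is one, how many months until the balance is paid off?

7 payments

Monthly rate r = 19%/12 = 1.58333% = 0.0158333.
Recurrence: B ← B·(1+r) − $200.00.
Month 1: interest $19.79; balance after payment $1,069.79.
Month 2: interest $16.94; balance after payment $886.73.
Closed form: n = −ln(1 − rB₀/P)/ln(1+r) = −ln(0.90104)/ln(1.01583) ≈ 6.633, so the balance reaches zero during payment 7.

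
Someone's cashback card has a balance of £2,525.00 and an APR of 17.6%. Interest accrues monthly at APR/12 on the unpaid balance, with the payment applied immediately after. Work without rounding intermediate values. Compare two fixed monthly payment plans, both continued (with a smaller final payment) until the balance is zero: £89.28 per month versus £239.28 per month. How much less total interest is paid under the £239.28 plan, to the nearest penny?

Monthly rate r = 17.6%/12 = 1.46667% = 0.0146667.
At £89.28/mo: n = ⌈−ln(1 − rB₀/P)/ln(1+r)⌉ = 37 payments (last £71.45); total interest = total paid − £2,525.00 = £760.53.
At £239.28/mo: 12 payments (last £131.65); total interest £238.73.
Interest saved = £760.53 − £238.73 = £521.80.

£521.80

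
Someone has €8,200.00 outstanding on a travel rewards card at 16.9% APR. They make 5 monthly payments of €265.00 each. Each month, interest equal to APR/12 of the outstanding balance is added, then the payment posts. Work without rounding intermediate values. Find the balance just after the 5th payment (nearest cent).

Monthly rate r = 16.9%/12 = 1.40833% = 0.0140833.
Each month: B ← B·(1+r) − €265.00.
Month 1: interest €115.48; balance after payment €8,050.48.
Month 2: interest €113.38; balance after payment €7,898.86.
Month 3: interest €111.24; balance after payment €7,745.10.
Month 4: interest €109.08; balance after payment €7,589.18.
Month 5: interest €106.88; balance after payment €7,431.06.

€7,431.06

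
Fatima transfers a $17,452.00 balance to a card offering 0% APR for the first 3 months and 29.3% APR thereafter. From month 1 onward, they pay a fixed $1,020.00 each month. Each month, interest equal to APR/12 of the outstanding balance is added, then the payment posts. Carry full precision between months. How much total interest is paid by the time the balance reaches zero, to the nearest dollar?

$3,470

Promo months 1–3 at r₀ = 0%/12 = 0; months 4+ at r₁ = 29.3%/12 = 0.0244167.
After month 3 (no interest yet): B = $17,452.00 − 3·$1,020.00 = $14,392.00.
Then at r₁ with $1,020.00/mo: n₂ = −ln(1 − r₁·B/P)/ln(1+r₁) ≈ 17.51 → 18 more payments.
Total paid = 20·$1,020.00 + $522.39 = $20,922.39; interest = $20,922.39 − $17,452.00 = $3,470.39.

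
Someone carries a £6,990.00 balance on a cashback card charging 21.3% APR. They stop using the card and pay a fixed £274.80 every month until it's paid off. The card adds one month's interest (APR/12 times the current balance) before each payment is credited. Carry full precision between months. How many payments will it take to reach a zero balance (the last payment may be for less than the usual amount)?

Monthly rate r = 21.3%/12 = 1.775% = 0.01775.
Recurrence: B ← B·(1+r) − £274.80.
Month 1: interest £124.07; balance after payment £6,839.27.
Month 2: interest £121.40; balance after payment £6,685.87.
Closed form: n = −ln(1 − rB₀/P)/ln(1+r) = −ln(0.5485)/ln(1.01775) ≈ 34.134, so the balance reaches zero during payment 35.

35 months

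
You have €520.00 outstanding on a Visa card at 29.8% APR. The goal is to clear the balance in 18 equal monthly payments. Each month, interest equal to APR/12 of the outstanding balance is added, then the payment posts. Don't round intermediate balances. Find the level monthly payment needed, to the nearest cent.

€36.18

Monthly rate r = 29.8%/12 = 2.48333% = 0.0248333.
Level-payment amortization: P = B₀·r / (1 − (1+r)^(−n)) = 520.00·0.0248333 / (1 − 1.02483^(−18)).
Denominator 1 − (1+r)^(−18) = 0.356954606.
P = 12.9133 / 0.356954606 ≈ 36.18.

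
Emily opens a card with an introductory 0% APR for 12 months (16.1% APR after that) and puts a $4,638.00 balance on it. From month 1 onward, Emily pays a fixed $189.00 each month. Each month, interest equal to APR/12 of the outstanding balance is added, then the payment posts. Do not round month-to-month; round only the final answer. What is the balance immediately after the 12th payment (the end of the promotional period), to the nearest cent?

Promo months 1–12 at r₀ = 0%/12 = 0; months 13+ at r₁ = 16.1%/12 = 0.0134167.
After month 12 (no interest yet): B = $4,638.00 − 12·$189.00 = $2,370.00.

$2,370.00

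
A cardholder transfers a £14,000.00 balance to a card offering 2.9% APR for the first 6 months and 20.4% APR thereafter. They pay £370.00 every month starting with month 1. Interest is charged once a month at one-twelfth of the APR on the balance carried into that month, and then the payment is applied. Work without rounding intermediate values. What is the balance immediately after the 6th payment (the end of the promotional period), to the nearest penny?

£11,970.77

Promo months 1–6 at r₀ = 2.9%/12 = 0.00241667; months 7+ at r₁ = 20.4%/12 = 0.017.
After month 6: iterate B ← B·(1+r₀) − £370.00 for 6 months → £11,970.77.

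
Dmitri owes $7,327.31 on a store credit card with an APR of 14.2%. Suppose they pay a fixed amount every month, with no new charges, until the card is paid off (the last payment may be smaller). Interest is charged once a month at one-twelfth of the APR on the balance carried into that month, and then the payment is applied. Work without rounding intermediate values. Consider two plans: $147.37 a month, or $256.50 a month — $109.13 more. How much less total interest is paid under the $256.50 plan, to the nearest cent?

$2,124.27

Monthly rate r = 14.2%/12 = 1.18333% = 0.0118333.
At $147.37/mo: n = ⌈−ln(1 − rB₀/P)/ln(1+r)⌉ = 76 payments (last $66.79); total interest = total paid − $7,327.31 = $3,792.23.
At $256.50/mo: 36 payments (last $17.77); total interest $1,667.96.
Interest saved = $3,792.23 − $1,667.96 = $2,124.27.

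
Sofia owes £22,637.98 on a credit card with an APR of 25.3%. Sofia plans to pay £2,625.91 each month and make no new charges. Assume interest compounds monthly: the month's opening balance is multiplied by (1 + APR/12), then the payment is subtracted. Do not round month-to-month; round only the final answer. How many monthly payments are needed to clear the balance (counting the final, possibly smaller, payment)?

10 months

Monthly rate r = 25.3%/12 = 2.10833% = 0.0210833.
Recurrence: B ← B·(1+r) − £2,625.91.
Month 1: interest £477.28; balance after payment £20,489.35.
Month 2: interest £431.98; balance after payment £18,295.43.
Closed form: n = −ln(1 − rB₀/P)/ln(1+r) = −ln(0.81824)/ln(1.02108) ≈ 9.615, so the balance reaches zero during payment 10.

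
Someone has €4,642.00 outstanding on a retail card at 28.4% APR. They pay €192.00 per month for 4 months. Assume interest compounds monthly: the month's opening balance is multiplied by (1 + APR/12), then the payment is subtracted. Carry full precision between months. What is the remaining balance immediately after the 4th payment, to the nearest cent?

€4,301.59

Monthly rate r = 28.4%/12 = 2.36667% = 0.0236667.
Each month: B ← B·(1+r) − €192.00.
Month 1: interest €109.86; balance after payment €4,559.86.
Month 2: interest €107.92; balance after payment €4,475.78.
Month 3: interest €105.93; balance after payment €4,389.70.
Month 4: interest €103.89; balance after payment €4,301.59.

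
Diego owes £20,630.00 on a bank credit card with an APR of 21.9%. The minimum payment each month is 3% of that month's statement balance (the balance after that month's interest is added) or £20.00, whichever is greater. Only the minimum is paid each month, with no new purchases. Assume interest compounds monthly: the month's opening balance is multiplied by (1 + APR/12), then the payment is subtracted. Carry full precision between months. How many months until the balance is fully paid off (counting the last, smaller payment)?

330 months

Monthly rate r = 21.9%/12 = 1.825% = 0.01825.
While 3% of the post-interest balance exceeds £20.00, each month B ← (B·(1+r))·(1 − 0.03), i.e. B shrinks by the factor (1+r)·0.97 = 0.9877.
This holds for months 1–279. Entering month 280 the balance is £653.43; 3% of the post-interest balance is now below £20.00, so the flat £20.00 minimum applies from here.
From month 280 a fixed £20.00 at rate r clears £653.43 in 51 more payments. Total: 279 + 51 = 330 months.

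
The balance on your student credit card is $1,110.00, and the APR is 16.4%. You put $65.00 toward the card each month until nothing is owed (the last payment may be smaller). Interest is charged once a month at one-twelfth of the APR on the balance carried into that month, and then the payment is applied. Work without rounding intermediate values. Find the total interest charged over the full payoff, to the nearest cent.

Monthly rate r = 16.4%/12 = 1.36667% = 0.0136667.
Payoff takes n = ⌈−ln(1 − rB₀/P)/ln(1+r)⌉ = ⌈19.579⌉ = 20 payments; the last is $37.75.
Total paid = 19·$65.00 + $37.75 = $1,272.75.
Total interest = total paid − principal = $1,272.75 − $1,110.00 = $162.75.

$162.75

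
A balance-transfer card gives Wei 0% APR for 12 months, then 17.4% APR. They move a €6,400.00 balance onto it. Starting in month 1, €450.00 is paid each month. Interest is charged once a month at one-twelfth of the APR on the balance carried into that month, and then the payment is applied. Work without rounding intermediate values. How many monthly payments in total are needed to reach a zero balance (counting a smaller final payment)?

Promo months 1–12 at r₀ = 0%/12 = 0; months 13+ at r₁ = 17.4%/12 = 0.0145.
After month 12 (no interest yet): B = €6,400.00 − 12·€450.00 = €1,000.00.
Then at r₁ with €450.00/mo: n₂ = −ln(1 − r₁·B/P)/ln(1+r₁) ≈ 2.28 → 3 more payments.

15 months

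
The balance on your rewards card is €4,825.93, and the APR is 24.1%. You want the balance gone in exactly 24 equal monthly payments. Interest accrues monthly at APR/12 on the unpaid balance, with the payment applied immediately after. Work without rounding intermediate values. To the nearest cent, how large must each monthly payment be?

Monthly rate r = 24.1%/12 = 2.00833% = 0.0200833.
Level-payment amortization: P = B₀·r / (1 − (1+r)^(−n)) = 4825.93·0.0200833 / (1 − 1.02008^(−24)).
Denominator 1 − (1+r)^(−24) = 0.37949633.
P = 96.9208 / 0.37949633 ≈ 255.39.

€255.39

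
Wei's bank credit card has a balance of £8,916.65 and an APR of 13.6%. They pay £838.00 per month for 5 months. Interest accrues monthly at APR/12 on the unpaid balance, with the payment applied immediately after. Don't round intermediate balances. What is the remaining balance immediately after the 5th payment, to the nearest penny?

£5,147.45

Monthly rate r = 13.6%/12 = 1.13333% = 0.0113333.
Each month: B ← B·(1+r) − £838.00.
Month 1: interest £101.06; balance after payment £8,179.71.
Month 2: interest £92.70; balance after payment £7,434.41.
Month 3: interest £84.26; balance after payment £6,680.67.
Month 4: interest £75.71; balance after payment £5,918.38.
Month 5: interest £67.07; balance after payment £5,147.45.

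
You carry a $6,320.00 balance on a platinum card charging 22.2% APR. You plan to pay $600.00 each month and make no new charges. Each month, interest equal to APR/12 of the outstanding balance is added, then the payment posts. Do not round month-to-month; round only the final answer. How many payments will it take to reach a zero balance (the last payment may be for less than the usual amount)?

12 months

Monthly rate r = 22.2%/12 = 1.85% = 0.0185.
Recurrence: B ← B·(1+r) − $600.00.
Month 1: interest $116.92; balance after payment $5,836.92.
Month 2: interest $107.98; balance after payment $5,344.90.
Closed form: n = −ln(1 − rB₀/P)/ln(1+r) = −ln(0.80513)/ln(1.0185) ≈ 11.824, so the balance reaches zero during payment 12.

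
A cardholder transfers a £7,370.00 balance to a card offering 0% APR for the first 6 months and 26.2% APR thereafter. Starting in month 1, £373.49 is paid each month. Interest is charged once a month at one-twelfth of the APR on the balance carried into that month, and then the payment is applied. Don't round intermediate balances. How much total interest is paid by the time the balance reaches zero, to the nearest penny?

£1,035.61

Promo months 1–6 at r₀ = 0%/12 = 0; months 7+ at r₁ = 26.2%/12 = 0.0218333.
After month 6 (no interest yet): B = £7,370.00 − 6·£373.49 = £5,129.06.
Then at r₁ with £373.49/mo: n₂ = −ln(1 − r₁·B/P)/ln(1+r₁) ≈ 16.50 → 17 more payments.
Total paid = 22·£373.49 + £188.83 = £8,405.61; interest = £8,405.61 − £7,370.00 = £1,035.61.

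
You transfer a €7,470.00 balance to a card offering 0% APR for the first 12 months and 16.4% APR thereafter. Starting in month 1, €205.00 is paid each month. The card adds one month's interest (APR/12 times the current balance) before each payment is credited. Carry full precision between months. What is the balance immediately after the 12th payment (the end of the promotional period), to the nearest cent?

€5,010.00

Promo months 1–12 at r₀ = 0%/12 = 0; months 13+ at r₁ = 16.4%/12 = 0.0136667.
After month 12 (no interest yet): B = €7,470.00 − 12·€205.00 = €5,010.00.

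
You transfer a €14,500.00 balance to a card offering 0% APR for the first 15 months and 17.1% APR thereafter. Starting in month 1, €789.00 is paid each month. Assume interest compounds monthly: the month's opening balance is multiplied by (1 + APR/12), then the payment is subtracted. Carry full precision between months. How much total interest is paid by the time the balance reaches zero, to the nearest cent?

€87.08

Promo months 1–15 at r₀ = 0%/12 = 0; months 16+ at r₁ = 17.1%/12 = 0.01425.
After month 15 (no interest yet): B = €14,500.00 − 15·€789.00 = €2,665.00.
Then at r₁ with €789.00/mo: n₂ = −ln(1 − r₁·B/P)/ln(1+r₁) ≈ 3.49 → 4 more payments.
Total paid = 18·€789.00 + €385.08 = €14,587.08; interest = €14,587.08 − €14,500.00 = €87.08.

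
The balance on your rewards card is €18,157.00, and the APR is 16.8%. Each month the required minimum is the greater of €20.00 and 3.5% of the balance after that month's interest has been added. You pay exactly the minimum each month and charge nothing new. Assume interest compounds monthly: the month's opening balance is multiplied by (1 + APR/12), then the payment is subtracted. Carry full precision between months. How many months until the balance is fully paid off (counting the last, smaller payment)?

196 months

Monthly rate r = 16.8%/12 = 1.4% = 0.014.
While 3.5% of the post-interest balance exceeds €20.00, each month B ← (B·(1+r))·(1 − 0.035), i.e. B shrinks by the factor (1+r)·0.965 = 0.97851.
This holds for months 1–160. Entering month 161 the balance is €561.68; 3.5% of the post-interest balance is now below €20.00, so the flat €20.00 minimum applies from here.
From month 161 a fixed €20.00 at rate r clears €561.68 in 36 more payments. Total: 160 + 36 = 196 months.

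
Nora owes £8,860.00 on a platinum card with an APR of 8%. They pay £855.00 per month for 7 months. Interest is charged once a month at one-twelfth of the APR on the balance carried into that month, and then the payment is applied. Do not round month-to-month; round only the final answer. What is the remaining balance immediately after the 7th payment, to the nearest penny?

£3,175.79

Monthly rate r = 8%/12 = 0.666667% = 0.00666667.
Each month: B ← B·(1+r) − £855.00.
Month 1: interest £59.07; balance after payment £8,064.07.
Month 2: interest £53.76; balance after payment £7,262.83.
Month 3: interest £48.42; balance after payment £6,456.25.
Month 4: interest £43.04; balance after payment £5,644.29.
Month 5: interest £37.63; balance after payment £4,826.92.
Month 6: interest £32.18; balance after payment £4,004.10.
Month 7: interest £26.69; balance after payment £3,175.79.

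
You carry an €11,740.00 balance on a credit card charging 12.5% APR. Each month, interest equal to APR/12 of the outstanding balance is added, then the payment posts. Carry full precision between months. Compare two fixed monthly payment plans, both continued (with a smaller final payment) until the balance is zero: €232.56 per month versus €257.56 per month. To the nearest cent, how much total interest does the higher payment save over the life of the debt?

€740.67

Monthly rate r = 12.5%/12 = 1.04167% = 0.0104167.
At €232.56/mo: n = ⌈−ln(1 − rB₀/P)/ln(1+r)⌉ = 73 payments (last €2.50); total interest = total paid − €11,740.00 = €5,006.82.
At €257.56/mo: 63 payments (last €37.43); total interest €4,266.15.
Interest saved = €5,006.82 − €4,266.15 = €740.67.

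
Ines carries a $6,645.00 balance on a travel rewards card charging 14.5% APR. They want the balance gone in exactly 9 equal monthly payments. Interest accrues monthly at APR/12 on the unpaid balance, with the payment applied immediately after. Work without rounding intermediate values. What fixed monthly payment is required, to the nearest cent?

$783.66

Monthly rate r = 14.5%/12 = 1.20833% = 0.0120833.
Level-payment amortization: P = B₀·r / (1 − (1+r)^(−n)) = 6645.00·0.0120833 / (1 − 1.01208^(−9)).
Denominator 1 − (1+r)^(−9) = 0.102460559.
P = 80.2938 / 0.102460559 ≈ 783.66.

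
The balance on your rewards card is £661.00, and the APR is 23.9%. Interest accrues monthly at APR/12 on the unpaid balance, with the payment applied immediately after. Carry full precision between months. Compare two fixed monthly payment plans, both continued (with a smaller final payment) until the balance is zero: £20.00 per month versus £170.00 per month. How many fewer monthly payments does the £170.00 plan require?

50 fewer payments

Monthly rate r = 23.9%/12 = 1.99167% = 0.0199167.
At £20.00/mo: n = ⌈−ln(1 − rB₀/P)/ln(1+r)⌉ = 55 payments (last £8.91); total interest = total paid − £661.00 = £427.91.
At £170.00/mo: 5 payments (last £14.96); total interest £33.96.
Payments saved = 55 − 5 = 50.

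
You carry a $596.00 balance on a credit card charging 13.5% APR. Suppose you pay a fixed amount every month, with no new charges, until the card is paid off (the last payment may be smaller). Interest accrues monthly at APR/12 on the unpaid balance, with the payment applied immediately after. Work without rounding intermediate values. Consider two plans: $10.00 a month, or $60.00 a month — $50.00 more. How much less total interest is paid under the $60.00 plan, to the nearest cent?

Monthly rate r = 13.5%/12 = 1.125% = 0.01125.
At $10.00/mo: n = ⌈−ln(1 − rB₀/P)/ln(1+r)⌉ = 100 payments (last $2.38); total interest = total paid − $596.00 = $396.38.
At $60.00/mo: 11 payments (last $35.64); total interest $39.64.
Interest saved = $396.38 − $39.64 = $356.74.

$356.74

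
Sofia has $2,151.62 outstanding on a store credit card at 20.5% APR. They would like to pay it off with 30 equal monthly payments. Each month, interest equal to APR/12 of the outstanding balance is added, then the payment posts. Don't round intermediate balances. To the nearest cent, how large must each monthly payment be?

$92.26

Monthly rate r = 20.5%/12 = 1.70833% = 0.0170833.
Level-payment amortization: P = B₀·r / (1 − (1+r)^(−n)) = 2151.62·0.0170833 / (1 − 1.01708^(−30)).
Denominator 1 − (1+r)^(−30) = 0.398405484.
P = 36.7568 / 0.398405484 ≈ 92.26.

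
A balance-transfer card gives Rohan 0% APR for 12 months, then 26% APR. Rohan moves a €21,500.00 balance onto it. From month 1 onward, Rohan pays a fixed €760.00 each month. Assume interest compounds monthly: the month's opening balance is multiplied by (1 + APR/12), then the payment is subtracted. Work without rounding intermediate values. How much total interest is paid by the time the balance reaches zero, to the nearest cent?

Promo months 1–12 at r₀ = 0%/12 = 0; months 13+ at r₁ = 26%/12 = 0.0216667.
After month 12 (no interest yet): B = €21,500.00 − 12·€760.00 = €12,380.00.
Then at r₁ with €760.00/mo: n₂ = −ln(1 − r₁·B/P)/ln(1+r₁) ≈ 20.31 → 21 more payments.
Total paid = 32·€760.00 + €236.05 = €24,556.05; interest = €24,556.05 − €21,500.00 = €3,056.05.

€3,056.05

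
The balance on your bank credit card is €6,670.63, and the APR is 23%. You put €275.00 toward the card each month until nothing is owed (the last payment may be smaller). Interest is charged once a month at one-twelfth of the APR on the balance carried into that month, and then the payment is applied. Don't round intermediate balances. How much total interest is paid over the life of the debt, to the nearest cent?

Monthly rate r = 23%/12 = 1.91667% = 0.0191667.
Payoff takes n = ⌈−ln(1 − rB₀/P)/ln(1+r)⌉ = ⌈32.938⌉ = 33 payments; the last is €258.19.
Total paid = 32·€275.00 + €258.19 = €9,058.19.
Total interest = total paid − principal = €9,058.19 − €6,670.63 = €2,387.56.

€2,387.56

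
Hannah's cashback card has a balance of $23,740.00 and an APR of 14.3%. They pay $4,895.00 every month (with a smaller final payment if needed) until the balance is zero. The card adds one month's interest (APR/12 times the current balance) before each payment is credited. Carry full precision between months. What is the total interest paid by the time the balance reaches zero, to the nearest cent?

Monthly rate r = 14.3%/12 = 1.19167% = 0.0119167.
Payoff takes n = ⌈−ln(1 − rB₀/P)/ln(1+r)⌉ = ⌈5.025⌉ = 6 payments; the last is $124.78.
Total paid = 5·$4,895.00 + $124.78 = $24,599.78.
Total interest = total paid − principal = $24,599.78 − $23,740.00 = $859.78.

$859.78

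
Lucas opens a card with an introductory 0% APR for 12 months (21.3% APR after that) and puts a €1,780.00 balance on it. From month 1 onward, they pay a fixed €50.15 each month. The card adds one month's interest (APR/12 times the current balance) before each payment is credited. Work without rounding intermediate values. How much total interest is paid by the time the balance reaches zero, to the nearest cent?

Promo months 1–12 at r₀ = 0%/12 = 0; months 13+ at r₁ = 21.3%/12 = 0.01775.
After month 12 (no interest yet): B = €1,780.00 − 12·€50.15 = €1,178.20.
Then at r₁ with €50.15/mo: n₂ = −ln(1 − r₁·B/P)/ln(1+r₁) ≈ 30.67 → 31 more payments.
Total paid = 42·€50.15 + €33.61 = €2,139.91; interest = €2,139.91 − €1,780.00 = €359.91.

€359.91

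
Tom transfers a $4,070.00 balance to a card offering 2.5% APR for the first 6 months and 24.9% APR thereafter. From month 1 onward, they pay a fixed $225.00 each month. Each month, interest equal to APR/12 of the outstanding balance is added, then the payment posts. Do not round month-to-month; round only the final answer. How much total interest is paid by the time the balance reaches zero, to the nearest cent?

Promo months 1–6 at r₀ = 2.5%/12 = 0.00208333; months 7+ at r₁ = 24.9%/12 = 0.02075.
After month 6: iterate B ← B·(1+r₀) − $225.00 for 6 months → $2,764.09.
Then at r₁ with $225.00/mo: n₂ = −ln(1 − r₁·B/P)/ln(1+r₁) ≈ 14.33 → 15 more payments.
Total paid = 20·$225.00 + $74.17 = $4,574.17; interest = $4,574.17 − $4,070.00 = $504.17.

$504.17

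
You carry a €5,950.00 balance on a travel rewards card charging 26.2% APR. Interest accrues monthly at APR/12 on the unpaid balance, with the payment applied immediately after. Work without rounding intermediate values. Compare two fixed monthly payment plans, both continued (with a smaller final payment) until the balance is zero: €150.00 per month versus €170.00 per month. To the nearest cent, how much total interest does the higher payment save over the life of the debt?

€2,590.98

Monthly rate r = 26.2%/12 = 2.18333% = 0.0218333.
At €150.00/mo: n = ⌈−ln(1 − rB₀/P)/ln(1+r)⌉ = 94 payments (last €11.78); total interest = total paid − €5,950.00 = €8,011.78.
At €170.00/mo: 67 payments (last €150.80); total interest €5,420.80.
Interest saved = €8,011.78 − €5,420.80 = €2,590.98.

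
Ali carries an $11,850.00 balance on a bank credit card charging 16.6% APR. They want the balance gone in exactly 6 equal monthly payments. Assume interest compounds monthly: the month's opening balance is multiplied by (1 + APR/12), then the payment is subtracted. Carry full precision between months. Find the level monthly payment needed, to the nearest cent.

$2,071.72

Monthly rate r = 16.6%/12 = 1.38333% = 0.0138333.
Level-payment amortization: P = B₀·r / (1 − (1+r)^(−n)) = 11850.00·0.0138333 / (1 − 1.01383^(−6)).
Denominator 1 − (1+r)^(−6) = 0.0791251682.
P = 163.925 / 0.0791251682 ≈ 2071.72.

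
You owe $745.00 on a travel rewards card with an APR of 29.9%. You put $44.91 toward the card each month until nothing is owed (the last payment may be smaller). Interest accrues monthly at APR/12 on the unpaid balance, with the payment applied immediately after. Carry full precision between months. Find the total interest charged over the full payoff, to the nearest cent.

$228.28

Monthly rate r = 29.9%/12 = 2.49167% = 0.0249167.
Payoff takes n = ⌈−ln(1 − rB₀/P)/ln(1+r)⌉ = ⌈21.669⌉ = 22 payments; the last is $30.17.
Total paid = 21·$44.91 + $30.17 = $973.28.
Total interest = total paid − principal = $973.28 − $745.00 = $228.28.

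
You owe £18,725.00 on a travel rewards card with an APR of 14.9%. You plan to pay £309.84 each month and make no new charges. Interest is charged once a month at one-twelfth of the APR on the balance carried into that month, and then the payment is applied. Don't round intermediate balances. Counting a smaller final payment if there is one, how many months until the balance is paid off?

Monthly rate r = 14.9%/12 = 1.24167% = 0.0124167.
Recurrence: B ← B·(1+r) − £309.84.
Month 1: interest £232.50; balance after payment £18,647.66.
Month 2: interest £231.54; balance after payment £18,569.36.
Closed form: n = −ln(1 − rB₀/P)/ln(1+r) = −ln(0.24961)/ln(1.01242) ≈ 112.467, so the balance reaches zero during payment 113.

113 payments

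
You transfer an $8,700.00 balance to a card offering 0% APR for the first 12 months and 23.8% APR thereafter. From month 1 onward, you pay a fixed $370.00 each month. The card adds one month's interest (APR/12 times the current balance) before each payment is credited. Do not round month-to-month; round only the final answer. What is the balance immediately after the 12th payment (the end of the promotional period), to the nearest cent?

Promo months 1–12 at r₀ = 0%/12 = 0; months 13+ at r₁ = 23.8%/12 = 0.0198333.
After month 12 (no interest yet): B = $8,700.00 − 12·$370.00 = $4,260.00.

$4,260.00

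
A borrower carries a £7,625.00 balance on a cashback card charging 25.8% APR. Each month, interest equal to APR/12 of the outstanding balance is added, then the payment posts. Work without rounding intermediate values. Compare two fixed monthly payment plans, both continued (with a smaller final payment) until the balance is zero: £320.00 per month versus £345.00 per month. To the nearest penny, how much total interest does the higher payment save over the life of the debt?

£345.76

Monthly rate r = 25.8%/12 = 2.15% = 0.0215.
At £320.00/mo: n = ⌈−ln(1 − rB₀/P)/ln(1+r)⌉ = 34 payments (last £242.58); total interest = total paid − £7,625.00 = £3,177.58.
At £345.00/mo: 31 payments (last £106.82); total interest £2,831.82.
Interest saved = £3,177.58 − £2,831.82 = £345.76.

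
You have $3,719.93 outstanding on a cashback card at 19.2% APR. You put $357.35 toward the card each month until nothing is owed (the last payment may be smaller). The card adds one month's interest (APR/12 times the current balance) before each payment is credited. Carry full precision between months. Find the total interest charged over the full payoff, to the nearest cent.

Monthly rate r = 19.2%/12 = 1.6% = 0.016.
Payoff takes n = ⌈−ln(1 − rB₀/P)/ln(1+r)⌉ = ⌈11.478⌉ = 12 payments; the last is $171.40.
Total paid = 11·$357.35 + $171.40 = $4,102.25.
Total interest = total paid − principal = $4,102.25 − $3,719.93 = $382.32.

$382.32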